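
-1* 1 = -1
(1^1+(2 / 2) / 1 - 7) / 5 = -1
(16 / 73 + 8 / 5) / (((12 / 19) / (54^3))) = 165547152 / 365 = 453553.84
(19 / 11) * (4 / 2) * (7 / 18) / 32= 133 / 3168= 0.04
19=19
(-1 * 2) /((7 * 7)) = -2 /49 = -0.04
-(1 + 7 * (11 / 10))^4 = -5728.98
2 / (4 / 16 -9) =-0.23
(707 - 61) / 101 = 646 / 101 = 6.40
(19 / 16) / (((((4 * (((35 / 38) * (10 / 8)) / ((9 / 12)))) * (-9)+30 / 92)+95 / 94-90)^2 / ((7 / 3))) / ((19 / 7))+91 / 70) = 761440190405 / 2098087201675496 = 0.00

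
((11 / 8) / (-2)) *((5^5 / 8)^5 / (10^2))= -131130218505859375 / 2097152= -62527760746.89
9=9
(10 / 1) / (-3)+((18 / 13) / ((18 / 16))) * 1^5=-82 / 39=-2.10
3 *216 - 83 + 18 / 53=29963 / 53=565.34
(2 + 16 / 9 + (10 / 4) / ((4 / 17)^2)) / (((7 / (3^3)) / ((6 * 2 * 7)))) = 126837 / 8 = 15854.62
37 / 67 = 0.55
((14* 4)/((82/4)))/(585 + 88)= 112/27593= 0.00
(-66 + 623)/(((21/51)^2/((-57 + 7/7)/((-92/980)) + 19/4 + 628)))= 18204919489/4508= 4038358.36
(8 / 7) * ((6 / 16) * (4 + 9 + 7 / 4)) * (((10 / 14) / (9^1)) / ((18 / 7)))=295 / 1512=0.20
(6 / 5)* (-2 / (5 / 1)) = -12 / 25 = -0.48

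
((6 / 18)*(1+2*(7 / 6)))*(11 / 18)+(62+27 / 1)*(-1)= -7154 / 81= -88.32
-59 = -59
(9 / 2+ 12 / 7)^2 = 7569 / 196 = 38.62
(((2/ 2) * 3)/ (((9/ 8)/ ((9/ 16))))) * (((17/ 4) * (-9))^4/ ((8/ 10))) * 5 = 41098596075/ 2048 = 20067673.86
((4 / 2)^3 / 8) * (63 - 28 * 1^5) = 35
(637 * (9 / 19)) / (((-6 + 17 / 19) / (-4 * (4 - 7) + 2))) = -80262 / 97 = -827.44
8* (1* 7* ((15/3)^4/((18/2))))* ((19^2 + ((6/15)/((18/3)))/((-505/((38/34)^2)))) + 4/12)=1107430154600/788103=1405184.54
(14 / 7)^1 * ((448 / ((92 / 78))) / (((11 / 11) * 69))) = 5824 / 529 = 11.01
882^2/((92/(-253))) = -2139291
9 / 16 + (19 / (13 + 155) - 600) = -201373 / 336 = -599.32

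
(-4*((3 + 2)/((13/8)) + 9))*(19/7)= -11932/91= -131.12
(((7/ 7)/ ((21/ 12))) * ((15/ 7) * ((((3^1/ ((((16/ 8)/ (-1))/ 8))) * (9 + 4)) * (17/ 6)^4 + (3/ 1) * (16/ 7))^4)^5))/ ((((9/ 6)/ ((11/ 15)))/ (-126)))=-4489602072789484238290157670794187780754174261284356791304355860263830212420056429864833473103213615043649544871035439938801542385474637211/ 542366319868013310014242280109305365543198377237685469184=-8277803964453478940044351000000000000000000000000000000000000000000000000000000000.00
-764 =-764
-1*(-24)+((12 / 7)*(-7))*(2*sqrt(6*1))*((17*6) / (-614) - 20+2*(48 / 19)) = 24+2115768*sqrt(6) / 5833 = 912.49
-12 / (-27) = 4 / 9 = 0.44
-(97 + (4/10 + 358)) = -455.40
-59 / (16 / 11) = -649 / 16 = -40.56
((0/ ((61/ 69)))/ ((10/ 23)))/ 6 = 0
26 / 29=0.90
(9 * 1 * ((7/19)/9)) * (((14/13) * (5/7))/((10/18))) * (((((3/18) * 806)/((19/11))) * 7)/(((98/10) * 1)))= 10230/361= 28.34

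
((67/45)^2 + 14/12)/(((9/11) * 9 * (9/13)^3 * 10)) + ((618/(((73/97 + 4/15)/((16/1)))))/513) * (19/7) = 1277748263562781/24826000594500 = 51.47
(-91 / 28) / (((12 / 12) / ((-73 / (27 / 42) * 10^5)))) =332150000 / 9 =36905555.56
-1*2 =-2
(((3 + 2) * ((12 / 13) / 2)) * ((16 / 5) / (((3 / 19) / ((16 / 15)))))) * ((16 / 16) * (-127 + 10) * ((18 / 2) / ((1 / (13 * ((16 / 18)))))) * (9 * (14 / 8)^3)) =-146397888 / 5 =-29279577.60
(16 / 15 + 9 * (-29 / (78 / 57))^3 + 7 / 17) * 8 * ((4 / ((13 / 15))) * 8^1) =-12285136012576 / 485537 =-25302162.37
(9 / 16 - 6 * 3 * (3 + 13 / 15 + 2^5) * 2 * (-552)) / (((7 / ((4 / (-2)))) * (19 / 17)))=-51017391 / 280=-182204.97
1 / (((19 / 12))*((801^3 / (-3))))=-4 / 1084947291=-0.00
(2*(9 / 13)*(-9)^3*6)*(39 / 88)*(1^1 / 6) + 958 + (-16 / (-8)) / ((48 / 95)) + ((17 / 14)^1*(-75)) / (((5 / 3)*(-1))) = 1051993 / 1848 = 569.26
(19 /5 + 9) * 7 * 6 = 2688 /5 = 537.60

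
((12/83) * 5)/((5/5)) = 0.72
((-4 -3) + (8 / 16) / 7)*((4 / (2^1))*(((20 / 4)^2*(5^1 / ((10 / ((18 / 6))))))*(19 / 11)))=-138225 / 154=-897.56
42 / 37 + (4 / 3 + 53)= 6157 / 111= 55.47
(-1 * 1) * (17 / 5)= -17 / 5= -3.40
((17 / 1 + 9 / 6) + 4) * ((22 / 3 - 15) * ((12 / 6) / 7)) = -345 / 7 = -49.29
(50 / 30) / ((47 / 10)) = 50 / 141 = 0.35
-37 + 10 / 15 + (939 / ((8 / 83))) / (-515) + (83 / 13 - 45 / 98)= -388348747 / 7873320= -49.32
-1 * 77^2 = -5929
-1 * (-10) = 10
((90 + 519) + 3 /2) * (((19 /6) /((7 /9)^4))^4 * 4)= 3640199619287549399301 /265863444556808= 13691989.98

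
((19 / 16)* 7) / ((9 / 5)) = 665 / 144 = 4.62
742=742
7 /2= 3.50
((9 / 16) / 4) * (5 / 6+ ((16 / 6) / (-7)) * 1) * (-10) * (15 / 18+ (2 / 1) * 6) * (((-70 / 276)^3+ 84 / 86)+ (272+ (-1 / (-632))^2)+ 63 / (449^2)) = -324458421911075570202755 / 145597036710199025664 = -2228.47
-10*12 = -120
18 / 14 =9 / 7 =1.29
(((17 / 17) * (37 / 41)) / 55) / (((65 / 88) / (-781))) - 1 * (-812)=10588724 / 13325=794.65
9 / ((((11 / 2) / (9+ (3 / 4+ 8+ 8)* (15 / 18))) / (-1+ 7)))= 4959 / 22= 225.41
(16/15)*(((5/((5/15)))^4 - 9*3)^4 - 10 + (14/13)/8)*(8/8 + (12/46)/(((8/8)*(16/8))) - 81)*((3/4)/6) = -208701056730314047828401/2990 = -69799684525188644758.66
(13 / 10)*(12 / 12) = 13 / 10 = 1.30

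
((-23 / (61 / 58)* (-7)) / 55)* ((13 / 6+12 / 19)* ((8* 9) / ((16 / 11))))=4468233 / 11590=385.52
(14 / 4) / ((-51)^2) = 7 / 5202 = 0.00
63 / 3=21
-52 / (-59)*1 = 52 / 59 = 0.88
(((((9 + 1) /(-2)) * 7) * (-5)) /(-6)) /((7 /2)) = -25 /3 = -8.33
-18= -18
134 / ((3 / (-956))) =-128104 / 3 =-42701.33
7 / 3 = 2.33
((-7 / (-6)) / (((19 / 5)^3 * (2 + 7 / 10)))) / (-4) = -4375 / 2222316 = -0.00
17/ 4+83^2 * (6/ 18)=27607/ 12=2300.58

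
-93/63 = -31/21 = -1.48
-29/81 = -0.36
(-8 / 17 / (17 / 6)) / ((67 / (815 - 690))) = -6000 / 19363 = -0.31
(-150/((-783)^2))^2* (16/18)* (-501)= -3340000/125292707307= -0.00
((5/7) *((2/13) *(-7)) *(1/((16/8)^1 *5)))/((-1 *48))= 1/624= 0.00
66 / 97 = 0.68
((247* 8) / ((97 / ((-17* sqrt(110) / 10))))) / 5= -16796* sqrt(110) / 2425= -72.64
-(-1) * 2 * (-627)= -1254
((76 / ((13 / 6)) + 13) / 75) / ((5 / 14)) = 70 / 39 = 1.79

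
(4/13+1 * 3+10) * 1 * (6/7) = 1038/91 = 11.41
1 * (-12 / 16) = -3 / 4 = -0.75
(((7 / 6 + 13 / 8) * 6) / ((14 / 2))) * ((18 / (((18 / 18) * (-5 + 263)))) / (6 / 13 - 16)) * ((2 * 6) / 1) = -7839 / 60802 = -0.13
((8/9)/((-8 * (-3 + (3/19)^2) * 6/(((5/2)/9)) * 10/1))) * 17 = 6137/2087856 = 0.00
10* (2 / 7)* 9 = 180 / 7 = 25.71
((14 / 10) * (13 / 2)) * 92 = 4186 / 5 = 837.20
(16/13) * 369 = 5904/13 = 454.15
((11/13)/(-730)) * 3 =-33/9490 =-0.00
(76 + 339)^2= 172225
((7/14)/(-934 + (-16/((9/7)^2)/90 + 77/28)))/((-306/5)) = 2025/230846281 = 0.00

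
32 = 32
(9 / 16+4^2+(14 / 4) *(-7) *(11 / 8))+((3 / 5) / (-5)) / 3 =-3433 / 200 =-17.16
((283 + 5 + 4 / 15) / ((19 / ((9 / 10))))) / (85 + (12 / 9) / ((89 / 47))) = 1731762 / 10869425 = 0.16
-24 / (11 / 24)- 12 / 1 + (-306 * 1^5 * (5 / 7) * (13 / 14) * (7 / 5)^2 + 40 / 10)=-25199 / 55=-458.16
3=3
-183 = -183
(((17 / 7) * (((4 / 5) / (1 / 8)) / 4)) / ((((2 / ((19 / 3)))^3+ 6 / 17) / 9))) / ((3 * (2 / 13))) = 51538526 / 261485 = 197.10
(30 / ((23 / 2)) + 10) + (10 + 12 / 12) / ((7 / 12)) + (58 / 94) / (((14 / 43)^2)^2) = 3587044043 / 41527696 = 86.38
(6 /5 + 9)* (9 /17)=27 /5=5.40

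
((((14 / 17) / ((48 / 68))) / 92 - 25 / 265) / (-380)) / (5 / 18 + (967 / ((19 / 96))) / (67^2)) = 32172663 / 204541471120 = 0.00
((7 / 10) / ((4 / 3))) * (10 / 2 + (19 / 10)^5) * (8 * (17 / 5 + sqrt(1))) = 687478869 / 1250000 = 549.98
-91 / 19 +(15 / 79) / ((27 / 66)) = -19477 / 4503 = -4.33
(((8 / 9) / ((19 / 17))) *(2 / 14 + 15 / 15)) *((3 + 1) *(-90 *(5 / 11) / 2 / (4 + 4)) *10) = -136000 / 1463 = -92.96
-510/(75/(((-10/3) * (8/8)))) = 68/3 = 22.67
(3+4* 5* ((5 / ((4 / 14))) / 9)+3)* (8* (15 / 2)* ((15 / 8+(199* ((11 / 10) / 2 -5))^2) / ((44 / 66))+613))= 95094652513 / 30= 3169821750.43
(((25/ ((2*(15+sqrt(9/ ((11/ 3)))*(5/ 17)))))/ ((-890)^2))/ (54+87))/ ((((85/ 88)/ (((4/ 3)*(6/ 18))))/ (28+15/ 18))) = 355861/ 3591489917700-1903*sqrt(33)/ 3591489917700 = 0.00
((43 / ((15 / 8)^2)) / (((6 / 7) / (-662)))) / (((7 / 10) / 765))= -30971008 / 3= -10323669.33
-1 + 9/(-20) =-29/20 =-1.45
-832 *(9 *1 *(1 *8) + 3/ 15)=-300352/ 5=-60070.40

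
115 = 115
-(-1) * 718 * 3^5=174474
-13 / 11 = -1.18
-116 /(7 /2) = -232 /7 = -33.14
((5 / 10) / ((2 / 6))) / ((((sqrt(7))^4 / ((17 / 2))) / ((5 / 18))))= 0.07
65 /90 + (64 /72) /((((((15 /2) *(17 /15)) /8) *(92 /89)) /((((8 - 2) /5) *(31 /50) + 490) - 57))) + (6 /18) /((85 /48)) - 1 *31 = 320.95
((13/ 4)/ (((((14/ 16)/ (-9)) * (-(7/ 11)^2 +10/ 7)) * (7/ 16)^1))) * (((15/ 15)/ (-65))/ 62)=5808/ 313565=0.02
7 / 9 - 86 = -85.22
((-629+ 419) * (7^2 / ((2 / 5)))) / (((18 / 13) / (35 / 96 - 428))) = 4576383175 / 576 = 7945109.68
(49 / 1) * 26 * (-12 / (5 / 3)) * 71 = -3256344 / 5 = -651268.80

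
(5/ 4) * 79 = 395/ 4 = 98.75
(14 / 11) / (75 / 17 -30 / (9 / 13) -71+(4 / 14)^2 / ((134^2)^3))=-50636431337034144 / 4373313970349505775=-0.01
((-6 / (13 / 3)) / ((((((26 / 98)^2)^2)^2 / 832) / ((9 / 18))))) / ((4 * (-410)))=2392771001011272 / 167224797805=14308.71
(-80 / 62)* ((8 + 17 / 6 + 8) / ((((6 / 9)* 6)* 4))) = -565 / 372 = -1.52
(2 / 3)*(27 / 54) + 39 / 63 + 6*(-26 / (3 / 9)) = -9808 / 21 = -467.05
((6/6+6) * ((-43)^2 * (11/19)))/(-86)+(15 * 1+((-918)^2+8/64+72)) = 128094047/152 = 842723.99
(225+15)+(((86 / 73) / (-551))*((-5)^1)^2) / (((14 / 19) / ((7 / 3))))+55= 1872470 / 6351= 294.83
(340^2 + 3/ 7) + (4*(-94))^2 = 1798835/ 7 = 256976.43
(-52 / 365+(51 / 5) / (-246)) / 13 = -1101 / 77818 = -0.01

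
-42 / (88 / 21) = -441 / 44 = -10.02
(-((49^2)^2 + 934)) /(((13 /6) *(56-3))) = -34594410 /689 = -50209.59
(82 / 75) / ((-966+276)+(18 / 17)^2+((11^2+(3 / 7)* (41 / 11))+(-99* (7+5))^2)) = 912373 / 1177276371375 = 0.00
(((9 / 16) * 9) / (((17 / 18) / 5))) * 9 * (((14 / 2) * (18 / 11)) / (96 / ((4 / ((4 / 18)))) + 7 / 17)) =6200145 / 12892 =480.93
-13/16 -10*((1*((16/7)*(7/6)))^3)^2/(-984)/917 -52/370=-230985773819/243384931440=-0.95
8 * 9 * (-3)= -216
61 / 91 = 0.67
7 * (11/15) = 77/15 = 5.13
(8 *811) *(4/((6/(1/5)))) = 12976/15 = 865.07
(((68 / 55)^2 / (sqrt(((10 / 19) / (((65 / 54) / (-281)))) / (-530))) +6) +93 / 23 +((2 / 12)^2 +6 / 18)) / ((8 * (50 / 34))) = 4913 * sqrt(110357130) / 191255625 +29291 / 33120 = 1.15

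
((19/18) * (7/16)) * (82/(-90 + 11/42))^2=10955077/28410722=0.39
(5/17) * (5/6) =25/102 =0.25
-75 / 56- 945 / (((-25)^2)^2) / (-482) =-1412104083 / 1054375000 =-1.34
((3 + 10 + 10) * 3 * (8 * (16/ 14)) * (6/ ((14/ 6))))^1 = 79488/ 49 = 1622.20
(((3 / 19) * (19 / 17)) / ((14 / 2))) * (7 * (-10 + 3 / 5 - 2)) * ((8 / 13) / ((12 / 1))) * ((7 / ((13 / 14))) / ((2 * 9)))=-1862 / 43095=-0.04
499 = 499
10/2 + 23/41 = 228/41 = 5.56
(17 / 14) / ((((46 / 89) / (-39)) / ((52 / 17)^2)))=-2346396 / 2737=-857.29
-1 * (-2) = 2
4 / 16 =1 / 4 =0.25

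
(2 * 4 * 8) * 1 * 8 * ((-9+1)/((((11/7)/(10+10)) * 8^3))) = -1120/11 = -101.82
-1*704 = -704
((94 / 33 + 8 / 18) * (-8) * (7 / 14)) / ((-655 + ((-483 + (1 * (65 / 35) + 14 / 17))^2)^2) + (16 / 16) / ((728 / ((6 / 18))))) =-27195608230336 / 109894668924193751020335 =-0.00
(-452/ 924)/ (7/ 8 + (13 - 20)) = 904/ 11319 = 0.08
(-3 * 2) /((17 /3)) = -18 /17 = -1.06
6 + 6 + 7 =19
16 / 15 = 1.07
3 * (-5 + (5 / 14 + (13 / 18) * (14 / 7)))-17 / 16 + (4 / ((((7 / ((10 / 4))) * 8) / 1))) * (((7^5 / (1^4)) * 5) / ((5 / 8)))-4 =8062435 / 336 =23995.34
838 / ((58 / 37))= 15503 / 29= 534.59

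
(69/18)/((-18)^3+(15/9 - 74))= -23/35426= -0.00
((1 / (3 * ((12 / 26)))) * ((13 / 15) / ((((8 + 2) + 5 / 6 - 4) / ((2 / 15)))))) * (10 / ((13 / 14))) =728 / 5535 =0.13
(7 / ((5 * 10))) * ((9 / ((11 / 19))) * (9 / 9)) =1197 / 550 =2.18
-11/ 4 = -2.75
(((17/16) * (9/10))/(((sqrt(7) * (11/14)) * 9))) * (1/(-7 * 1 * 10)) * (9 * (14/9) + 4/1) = -153 * sqrt(7)/30800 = -0.01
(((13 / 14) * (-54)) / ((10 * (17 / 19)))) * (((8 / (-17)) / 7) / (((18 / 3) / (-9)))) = -0.57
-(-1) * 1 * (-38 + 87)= 49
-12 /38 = -6 /19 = -0.32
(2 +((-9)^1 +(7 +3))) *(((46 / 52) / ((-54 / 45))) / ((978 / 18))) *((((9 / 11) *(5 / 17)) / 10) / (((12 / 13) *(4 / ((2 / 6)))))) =-345 / 3901568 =-0.00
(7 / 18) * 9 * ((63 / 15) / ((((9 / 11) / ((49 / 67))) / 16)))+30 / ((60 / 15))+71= 580361 / 2010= 288.74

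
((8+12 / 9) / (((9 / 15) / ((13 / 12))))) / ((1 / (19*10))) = 86450 / 27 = 3201.85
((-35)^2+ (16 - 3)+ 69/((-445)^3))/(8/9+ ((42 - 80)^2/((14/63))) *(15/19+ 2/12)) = 981845574129/4928173915625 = 0.20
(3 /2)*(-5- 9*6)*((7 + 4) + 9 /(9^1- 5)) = -9381 /8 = -1172.62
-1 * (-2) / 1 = 2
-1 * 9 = -9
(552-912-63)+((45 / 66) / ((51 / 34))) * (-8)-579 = -11062 / 11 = -1005.64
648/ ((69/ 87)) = 18792/ 23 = 817.04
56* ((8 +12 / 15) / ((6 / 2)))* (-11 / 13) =-27104 / 195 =-138.99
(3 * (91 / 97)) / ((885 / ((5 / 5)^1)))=91 / 28615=0.00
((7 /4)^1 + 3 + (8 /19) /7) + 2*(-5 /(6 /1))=5017 /1596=3.14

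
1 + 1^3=2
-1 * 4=-4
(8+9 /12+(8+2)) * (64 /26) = 600 /13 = 46.15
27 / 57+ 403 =7666 / 19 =403.47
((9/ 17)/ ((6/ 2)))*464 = 1392/ 17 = 81.88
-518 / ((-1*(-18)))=-259 / 9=-28.78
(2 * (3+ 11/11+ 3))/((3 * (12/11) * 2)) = 77/36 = 2.14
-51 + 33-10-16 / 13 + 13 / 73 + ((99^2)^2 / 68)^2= 1995555134979.43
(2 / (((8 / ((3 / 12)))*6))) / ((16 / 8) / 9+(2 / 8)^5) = 96 / 2057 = 0.05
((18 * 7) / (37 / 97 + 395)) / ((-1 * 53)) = -2037 / 338776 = -0.01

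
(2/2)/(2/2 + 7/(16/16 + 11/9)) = 20/83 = 0.24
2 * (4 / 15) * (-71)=-568 / 15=-37.87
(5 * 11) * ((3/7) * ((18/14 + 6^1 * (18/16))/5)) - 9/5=35361/980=36.08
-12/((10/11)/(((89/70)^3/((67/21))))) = -69791931/8207500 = -8.50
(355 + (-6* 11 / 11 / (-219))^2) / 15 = 1891799 / 79935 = 23.67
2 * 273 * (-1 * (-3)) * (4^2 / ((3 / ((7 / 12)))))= 5096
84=84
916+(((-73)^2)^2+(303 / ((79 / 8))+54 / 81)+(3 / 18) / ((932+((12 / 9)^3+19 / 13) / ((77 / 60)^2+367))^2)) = 31324292772030725345700770658511 / 1102999578218502620696736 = 28399188.35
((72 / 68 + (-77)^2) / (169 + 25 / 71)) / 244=7157581 / 49875552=0.14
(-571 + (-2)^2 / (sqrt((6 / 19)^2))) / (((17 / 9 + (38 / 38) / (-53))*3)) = -88775 / 892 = -99.52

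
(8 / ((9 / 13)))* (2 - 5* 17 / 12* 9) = -6422 / 9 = -713.56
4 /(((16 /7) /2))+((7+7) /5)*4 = 147 /10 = 14.70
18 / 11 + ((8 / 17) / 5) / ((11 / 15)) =30 / 17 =1.76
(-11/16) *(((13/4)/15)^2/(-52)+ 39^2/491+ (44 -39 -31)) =1781278213/113126400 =15.75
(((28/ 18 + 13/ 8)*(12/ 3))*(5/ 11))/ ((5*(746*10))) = 229/ 1477080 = 0.00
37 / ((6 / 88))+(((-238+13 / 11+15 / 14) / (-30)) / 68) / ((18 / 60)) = 51181553 / 94248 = 543.05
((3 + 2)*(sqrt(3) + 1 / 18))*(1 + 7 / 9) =40 / 81 + 80*sqrt(3) / 9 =15.89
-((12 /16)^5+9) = -9459 /1024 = -9.24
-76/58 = -38/29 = -1.31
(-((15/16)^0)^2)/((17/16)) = -16/17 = -0.94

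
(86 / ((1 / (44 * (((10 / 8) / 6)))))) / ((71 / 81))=63855 / 71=899.37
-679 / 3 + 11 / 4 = -2683 / 12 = -223.58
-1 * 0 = 0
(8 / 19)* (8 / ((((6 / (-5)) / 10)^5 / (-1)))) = 625000000 / 4617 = 135369.29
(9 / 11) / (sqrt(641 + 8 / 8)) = 3*sqrt(642) / 2354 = 0.03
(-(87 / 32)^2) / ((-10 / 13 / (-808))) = -9938097 / 1280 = -7764.14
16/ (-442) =-8/ 221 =-0.04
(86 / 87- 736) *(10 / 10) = -63946 / 87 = -735.01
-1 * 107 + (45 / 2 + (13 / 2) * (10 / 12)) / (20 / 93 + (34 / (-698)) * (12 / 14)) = 8518483 / 157496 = 54.09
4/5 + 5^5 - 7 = 15594/5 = 3118.80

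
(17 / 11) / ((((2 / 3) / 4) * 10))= 51 / 55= 0.93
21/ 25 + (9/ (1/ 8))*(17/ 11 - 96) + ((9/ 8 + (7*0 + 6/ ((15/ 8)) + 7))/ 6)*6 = -14934837/ 2200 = -6788.56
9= 9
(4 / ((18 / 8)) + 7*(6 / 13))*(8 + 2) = 5860 / 117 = 50.09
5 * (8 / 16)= 2.50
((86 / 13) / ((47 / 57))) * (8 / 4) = 9804 / 611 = 16.05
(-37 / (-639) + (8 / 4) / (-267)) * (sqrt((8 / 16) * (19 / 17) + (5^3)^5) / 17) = 2867 * sqrt(35278320313146) / 32871438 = 518.04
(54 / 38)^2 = 729 / 361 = 2.02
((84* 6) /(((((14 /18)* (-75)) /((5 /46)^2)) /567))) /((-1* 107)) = 0.54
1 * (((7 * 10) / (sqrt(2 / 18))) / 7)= 30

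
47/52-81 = -4165/52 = -80.10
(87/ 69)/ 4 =29/ 92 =0.32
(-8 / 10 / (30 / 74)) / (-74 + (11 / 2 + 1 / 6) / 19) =2812 / 105025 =0.03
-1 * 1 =-1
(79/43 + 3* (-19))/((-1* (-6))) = -1186/129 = -9.19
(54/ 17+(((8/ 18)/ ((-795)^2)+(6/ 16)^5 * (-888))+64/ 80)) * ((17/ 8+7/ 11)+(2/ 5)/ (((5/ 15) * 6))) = -1346355704376811/ 174276292608000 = -7.73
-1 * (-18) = 18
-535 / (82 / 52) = -13910 / 41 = -339.27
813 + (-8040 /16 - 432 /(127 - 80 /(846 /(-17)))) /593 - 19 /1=51173512807 /64519586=793.15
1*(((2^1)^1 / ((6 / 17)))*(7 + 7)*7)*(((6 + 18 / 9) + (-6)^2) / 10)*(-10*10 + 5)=-696388 / 3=-232129.33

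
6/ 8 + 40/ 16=13/ 4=3.25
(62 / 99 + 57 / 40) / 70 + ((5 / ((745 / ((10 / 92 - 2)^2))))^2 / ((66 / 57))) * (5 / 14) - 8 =-7843784102958979 / 984099606494400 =-7.97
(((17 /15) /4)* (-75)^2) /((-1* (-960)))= 425 /256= 1.66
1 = 1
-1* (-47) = 47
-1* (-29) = 29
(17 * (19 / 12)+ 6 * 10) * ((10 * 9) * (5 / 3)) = 26075 / 2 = 13037.50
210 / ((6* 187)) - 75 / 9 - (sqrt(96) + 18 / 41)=-4* sqrt(6) - 197468 / 23001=-18.38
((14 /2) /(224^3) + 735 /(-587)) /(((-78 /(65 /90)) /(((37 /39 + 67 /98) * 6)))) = 7362886802987 /64840641675264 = 0.11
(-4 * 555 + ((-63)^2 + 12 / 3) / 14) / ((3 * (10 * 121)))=-27107 / 50820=-0.53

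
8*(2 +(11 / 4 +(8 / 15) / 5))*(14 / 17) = 40796 / 1275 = 32.00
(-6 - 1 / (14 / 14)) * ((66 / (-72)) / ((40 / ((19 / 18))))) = 1463 / 8640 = 0.17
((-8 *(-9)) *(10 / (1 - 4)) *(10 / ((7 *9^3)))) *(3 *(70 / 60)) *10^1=-16.46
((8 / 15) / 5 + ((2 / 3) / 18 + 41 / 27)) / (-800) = -187 / 90000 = -0.00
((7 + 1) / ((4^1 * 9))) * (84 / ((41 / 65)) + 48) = 40.26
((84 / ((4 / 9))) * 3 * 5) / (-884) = -2835 / 884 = -3.21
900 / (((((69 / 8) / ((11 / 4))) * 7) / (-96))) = -633600 / 161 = -3935.40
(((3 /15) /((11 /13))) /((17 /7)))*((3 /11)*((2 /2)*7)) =1911 /10285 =0.19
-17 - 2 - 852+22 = -849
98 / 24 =49 / 12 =4.08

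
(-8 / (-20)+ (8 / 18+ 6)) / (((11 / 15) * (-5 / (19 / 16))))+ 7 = 4.78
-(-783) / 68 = 783 / 68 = 11.51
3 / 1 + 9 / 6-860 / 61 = -1171 / 122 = -9.60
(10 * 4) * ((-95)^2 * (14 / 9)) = 5054000 / 9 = 561555.56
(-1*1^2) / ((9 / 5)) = -5 / 9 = -0.56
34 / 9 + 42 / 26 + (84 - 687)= -69920 / 117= -597.61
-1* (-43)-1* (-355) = 398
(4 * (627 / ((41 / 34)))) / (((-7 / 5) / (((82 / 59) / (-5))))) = 170544 / 413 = 412.94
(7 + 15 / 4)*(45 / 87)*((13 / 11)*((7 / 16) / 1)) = 58695 / 20416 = 2.87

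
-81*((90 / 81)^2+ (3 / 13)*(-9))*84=74508 / 13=5731.38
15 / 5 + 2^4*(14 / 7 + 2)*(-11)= -701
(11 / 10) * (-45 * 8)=-396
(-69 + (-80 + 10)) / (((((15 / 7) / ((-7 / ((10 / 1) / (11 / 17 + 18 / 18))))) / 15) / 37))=3528098 / 85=41507.04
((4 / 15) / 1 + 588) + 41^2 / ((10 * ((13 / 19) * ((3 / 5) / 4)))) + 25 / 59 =25616893 / 11505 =2226.59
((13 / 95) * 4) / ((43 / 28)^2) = 40768 / 175655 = 0.23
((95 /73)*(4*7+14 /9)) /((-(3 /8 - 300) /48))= 3234560 /524943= 6.16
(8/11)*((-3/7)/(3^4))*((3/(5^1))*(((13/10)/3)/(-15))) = 52/779625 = 0.00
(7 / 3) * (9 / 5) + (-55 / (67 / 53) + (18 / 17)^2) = -3697012 / 96815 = -38.19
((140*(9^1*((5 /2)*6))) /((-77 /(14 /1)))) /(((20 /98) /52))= -9631440 /11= -875585.45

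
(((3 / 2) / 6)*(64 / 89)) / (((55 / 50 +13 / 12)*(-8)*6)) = -20 / 11659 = -0.00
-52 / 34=-26 / 17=-1.53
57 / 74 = 0.77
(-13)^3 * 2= -4394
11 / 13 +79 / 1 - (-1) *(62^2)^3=738403063630 / 13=56800235663.85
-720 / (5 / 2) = -288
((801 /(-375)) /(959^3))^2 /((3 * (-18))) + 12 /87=291704353510461840145291 /2114856562950848342718750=0.14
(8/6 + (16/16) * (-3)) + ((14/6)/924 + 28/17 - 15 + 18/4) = -70801/6732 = -10.52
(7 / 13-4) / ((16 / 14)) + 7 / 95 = -29197 / 9880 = -2.96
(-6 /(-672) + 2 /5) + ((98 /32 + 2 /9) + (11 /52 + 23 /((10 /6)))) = 290011 /16380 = 17.71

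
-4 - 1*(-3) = -1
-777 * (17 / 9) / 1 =-4403 / 3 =-1467.67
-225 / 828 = -25 / 92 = -0.27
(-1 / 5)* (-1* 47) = 47 / 5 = 9.40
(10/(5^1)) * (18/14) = 18/7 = 2.57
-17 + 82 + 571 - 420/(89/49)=36024/89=404.76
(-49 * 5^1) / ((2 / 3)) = -735 / 2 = -367.50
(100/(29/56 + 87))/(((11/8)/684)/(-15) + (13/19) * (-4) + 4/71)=-0.43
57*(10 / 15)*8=304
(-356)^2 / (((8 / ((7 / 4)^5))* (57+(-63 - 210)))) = -133128247 / 110592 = -1203.78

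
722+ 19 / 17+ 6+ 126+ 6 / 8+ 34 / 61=3552451 / 4148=856.43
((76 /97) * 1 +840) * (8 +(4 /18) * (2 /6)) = 17779208 /2619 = 6788.55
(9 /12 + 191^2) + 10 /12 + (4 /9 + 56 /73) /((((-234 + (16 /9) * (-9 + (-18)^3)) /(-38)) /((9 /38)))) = 169668971363 /4650684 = 36482.58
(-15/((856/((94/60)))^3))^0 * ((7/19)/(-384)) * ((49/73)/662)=-343/352586496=-0.00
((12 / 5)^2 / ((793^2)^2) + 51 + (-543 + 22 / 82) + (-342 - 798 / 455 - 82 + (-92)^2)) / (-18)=-3058884102751461389 / 7296072145578450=-419.25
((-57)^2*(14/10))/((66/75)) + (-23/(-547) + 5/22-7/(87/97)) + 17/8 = 21623675207/4187832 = 5163.45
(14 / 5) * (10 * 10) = 280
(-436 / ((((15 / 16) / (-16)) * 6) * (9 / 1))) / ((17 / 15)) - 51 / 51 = 55349 / 459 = 120.59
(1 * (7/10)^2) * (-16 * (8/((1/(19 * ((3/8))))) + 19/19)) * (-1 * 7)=79576/25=3183.04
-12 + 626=614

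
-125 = -125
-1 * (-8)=8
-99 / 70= -1.41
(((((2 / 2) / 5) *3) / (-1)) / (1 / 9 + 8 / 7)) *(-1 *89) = 16821 / 395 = 42.58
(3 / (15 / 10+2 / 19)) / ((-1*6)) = -19 / 61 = -0.31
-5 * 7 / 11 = -35 / 11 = -3.18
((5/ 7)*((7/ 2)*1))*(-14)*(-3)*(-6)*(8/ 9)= -560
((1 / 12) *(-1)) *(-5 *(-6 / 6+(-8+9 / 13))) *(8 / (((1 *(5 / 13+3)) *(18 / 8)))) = -40 / 11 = -3.64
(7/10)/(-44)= -0.02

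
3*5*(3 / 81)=5 / 9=0.56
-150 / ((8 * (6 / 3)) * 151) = -75 / 1208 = -0.06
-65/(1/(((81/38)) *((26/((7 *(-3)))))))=22815/133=171.54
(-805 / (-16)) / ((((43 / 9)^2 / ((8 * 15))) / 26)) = 12714975 / 1849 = 6876.68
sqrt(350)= 5 * sqrt(14)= 18.71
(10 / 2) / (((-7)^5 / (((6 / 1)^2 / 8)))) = -45 / 33614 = -0.00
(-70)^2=4900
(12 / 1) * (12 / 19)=144 / 19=7.58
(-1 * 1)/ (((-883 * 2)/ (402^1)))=201/ 883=0.23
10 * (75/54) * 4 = 500/9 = 55.56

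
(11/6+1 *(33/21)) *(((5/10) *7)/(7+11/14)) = 1001/654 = 1.53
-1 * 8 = -8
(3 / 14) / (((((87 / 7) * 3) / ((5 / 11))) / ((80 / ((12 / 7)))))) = 350 / 2871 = 0.12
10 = 10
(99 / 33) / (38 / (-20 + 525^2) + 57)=826815 / 15709523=0.05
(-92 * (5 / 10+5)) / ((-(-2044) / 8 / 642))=-649704 / 511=-1271.44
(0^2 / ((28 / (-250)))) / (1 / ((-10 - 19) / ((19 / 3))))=0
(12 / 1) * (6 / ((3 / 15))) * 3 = 1080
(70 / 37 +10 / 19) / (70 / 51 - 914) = -21675 / 8180108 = -0.00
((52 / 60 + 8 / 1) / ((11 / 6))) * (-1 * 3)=-798 / 55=-14.51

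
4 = 4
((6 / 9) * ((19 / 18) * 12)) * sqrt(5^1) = 18.88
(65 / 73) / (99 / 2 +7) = 130 / 8249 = 0.02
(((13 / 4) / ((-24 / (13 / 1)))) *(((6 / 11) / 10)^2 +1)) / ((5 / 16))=-5.65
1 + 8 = 9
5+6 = 11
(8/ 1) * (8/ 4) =16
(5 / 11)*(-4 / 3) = -20 / 33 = -0.61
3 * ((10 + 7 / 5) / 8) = 171 / 40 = 4.28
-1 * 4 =-4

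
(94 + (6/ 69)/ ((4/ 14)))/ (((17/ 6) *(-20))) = -6507/ 3910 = -1.66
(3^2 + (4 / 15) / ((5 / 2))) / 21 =683 / 1575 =0.43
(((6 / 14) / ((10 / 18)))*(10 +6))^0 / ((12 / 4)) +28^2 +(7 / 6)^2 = 28285 / 36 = 785.69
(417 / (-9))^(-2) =9 / 19321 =0.00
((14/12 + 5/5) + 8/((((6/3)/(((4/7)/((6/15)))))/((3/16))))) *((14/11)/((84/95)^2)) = 5.27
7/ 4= 1.75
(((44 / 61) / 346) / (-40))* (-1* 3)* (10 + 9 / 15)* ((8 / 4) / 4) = 0.00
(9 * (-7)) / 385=-9 / 55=-0.16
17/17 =1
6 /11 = 0.55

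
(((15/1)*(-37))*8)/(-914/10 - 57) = 11100/371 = 29.92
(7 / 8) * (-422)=-1477 / 4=-369.25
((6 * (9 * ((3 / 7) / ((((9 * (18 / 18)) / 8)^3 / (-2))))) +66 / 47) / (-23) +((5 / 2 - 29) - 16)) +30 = -11.15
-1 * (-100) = 100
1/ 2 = 0.50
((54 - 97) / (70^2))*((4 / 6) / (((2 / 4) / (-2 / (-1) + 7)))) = -0.11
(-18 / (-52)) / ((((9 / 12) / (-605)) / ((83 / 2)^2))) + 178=-12498907 / 26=-480727.19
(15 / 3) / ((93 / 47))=235 / 93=2.53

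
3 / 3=1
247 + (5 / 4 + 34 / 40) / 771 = 634797 / 2570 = 247.00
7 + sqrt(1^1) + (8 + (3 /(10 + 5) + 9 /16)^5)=53273396301 /3276800000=16.26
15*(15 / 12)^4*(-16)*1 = -9375 / 16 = -585.94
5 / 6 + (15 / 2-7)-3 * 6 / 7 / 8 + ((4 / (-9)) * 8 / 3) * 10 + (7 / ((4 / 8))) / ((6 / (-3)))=-13487 / 756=-17.84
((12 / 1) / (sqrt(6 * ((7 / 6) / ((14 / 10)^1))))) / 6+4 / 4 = 1.89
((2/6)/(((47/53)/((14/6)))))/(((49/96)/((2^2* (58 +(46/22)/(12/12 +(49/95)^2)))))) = 410.01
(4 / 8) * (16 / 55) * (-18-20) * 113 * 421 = -14462192 / 55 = -262948.95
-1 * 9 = -9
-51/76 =-0.67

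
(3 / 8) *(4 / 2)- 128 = -509 / 4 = -127.25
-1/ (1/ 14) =-14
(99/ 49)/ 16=99/ 784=0.13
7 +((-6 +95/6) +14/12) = 18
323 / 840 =0.38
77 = 77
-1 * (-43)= 43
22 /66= 1 /3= 0.33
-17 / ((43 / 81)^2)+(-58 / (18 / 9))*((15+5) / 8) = -491179 / 3698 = -132.82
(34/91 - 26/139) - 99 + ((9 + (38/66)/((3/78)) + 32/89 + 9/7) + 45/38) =-101662828273/1411704294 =-72.01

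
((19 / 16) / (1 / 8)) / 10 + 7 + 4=239 / 20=11.95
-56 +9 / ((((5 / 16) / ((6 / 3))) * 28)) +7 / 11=-20523 / 385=-53.31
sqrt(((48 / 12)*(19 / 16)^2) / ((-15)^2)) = 19 / 120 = 0.16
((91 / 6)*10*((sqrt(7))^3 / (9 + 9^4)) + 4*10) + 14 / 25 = 637*sqrt(7) / 3942 + 1014 / 25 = 40.99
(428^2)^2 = 33556377856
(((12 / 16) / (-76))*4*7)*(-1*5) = 105 / 76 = 1.38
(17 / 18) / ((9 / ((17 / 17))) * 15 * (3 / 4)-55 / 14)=238 / 24525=0.01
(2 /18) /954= 1 /8586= 0.00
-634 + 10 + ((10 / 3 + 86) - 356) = -2672 / 3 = -890.67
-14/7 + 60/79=-98/79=-1.24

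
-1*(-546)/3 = 182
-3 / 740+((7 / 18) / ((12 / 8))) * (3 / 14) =343 / 6660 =0.05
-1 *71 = -71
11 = 11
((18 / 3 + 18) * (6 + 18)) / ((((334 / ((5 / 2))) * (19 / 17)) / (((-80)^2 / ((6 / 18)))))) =235008000 / 3173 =74064.92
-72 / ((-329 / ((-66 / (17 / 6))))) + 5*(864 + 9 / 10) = 48316833 / 11186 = 4319.40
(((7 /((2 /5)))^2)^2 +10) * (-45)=-67535325 /16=-4220957.81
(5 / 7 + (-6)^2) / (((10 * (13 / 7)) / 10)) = 257 / 13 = 19.77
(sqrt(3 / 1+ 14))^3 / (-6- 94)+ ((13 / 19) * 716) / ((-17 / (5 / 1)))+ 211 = 21613 / 323- 17 * sqrt(17) / 100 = 66.21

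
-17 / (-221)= 1 / 13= 0.08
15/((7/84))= 180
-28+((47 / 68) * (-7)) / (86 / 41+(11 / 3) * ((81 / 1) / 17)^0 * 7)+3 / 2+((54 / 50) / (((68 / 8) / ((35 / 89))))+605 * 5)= 61969169763 / 20667580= 2998.38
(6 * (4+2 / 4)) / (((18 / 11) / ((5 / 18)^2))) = 275 / 216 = 1.27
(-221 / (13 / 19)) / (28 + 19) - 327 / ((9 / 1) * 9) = -13844 / 1269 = -10.91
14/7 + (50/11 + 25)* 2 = 672/11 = 61.09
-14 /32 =-7 /16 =-0.44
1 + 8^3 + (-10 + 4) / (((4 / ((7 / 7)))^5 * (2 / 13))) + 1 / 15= 7880119 / 15360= 513.03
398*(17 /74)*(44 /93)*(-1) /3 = -148852 /10323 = -14.42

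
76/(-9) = -8.44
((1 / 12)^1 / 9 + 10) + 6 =1729 / 108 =16.01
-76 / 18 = -38 / 9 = -4.22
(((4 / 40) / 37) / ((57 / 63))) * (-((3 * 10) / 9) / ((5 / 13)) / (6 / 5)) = -91 / 4218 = -0.02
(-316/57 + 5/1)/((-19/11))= 341/1083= 0.31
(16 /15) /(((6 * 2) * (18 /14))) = 28 /405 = 0.07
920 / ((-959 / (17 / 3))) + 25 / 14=-21005 / 5754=-3.65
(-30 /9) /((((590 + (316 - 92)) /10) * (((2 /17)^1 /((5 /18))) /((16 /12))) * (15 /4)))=-0.03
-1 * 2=-2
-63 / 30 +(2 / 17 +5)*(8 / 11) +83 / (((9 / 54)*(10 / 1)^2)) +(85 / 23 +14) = 2612597 / 107525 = 24.30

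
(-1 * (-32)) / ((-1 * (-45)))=32 / 45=0.71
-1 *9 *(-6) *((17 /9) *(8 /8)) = 102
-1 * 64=-64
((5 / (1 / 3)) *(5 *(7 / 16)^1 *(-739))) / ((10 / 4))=-77595 / 8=-9699.38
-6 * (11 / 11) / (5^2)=-6 / 25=-0.24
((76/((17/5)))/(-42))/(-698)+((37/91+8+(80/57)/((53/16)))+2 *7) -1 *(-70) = 151411813022/1631046963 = 92.83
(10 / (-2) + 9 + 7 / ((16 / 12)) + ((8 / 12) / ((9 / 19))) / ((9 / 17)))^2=133980625 / 944784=141.81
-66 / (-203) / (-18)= -11 / 609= -0.02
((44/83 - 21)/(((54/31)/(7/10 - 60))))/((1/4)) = 31232717/11205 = 2787.39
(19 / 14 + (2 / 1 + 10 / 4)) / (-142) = -41 / 994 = -0.04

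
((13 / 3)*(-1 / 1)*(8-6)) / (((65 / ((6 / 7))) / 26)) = -104 / 35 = -2.97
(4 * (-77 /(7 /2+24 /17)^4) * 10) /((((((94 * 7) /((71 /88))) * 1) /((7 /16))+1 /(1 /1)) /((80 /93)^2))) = -1870271721472000 /890830759044307167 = -0.00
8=8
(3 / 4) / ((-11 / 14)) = -21 / 22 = -0.95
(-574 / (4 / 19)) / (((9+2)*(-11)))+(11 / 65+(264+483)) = 12107417 / 15730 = 769.70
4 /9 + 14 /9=2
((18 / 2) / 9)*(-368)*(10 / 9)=-3680 / 9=-408.89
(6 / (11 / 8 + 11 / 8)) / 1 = 24 / 11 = 2.18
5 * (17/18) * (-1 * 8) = -340/9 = -37.78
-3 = -3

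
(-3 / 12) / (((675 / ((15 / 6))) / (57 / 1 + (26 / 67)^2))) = -256549 / 4848120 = -0.05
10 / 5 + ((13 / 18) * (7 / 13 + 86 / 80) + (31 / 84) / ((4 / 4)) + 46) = 249653 / 5040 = 49.53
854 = 854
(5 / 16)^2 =25 / 256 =0.10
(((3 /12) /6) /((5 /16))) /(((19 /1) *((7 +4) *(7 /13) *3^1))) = 26 /65835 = 0.00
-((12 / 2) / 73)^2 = -36 / 5329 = -0.01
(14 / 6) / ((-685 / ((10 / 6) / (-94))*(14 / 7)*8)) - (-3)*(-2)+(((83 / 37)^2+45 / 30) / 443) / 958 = -3232238981839325 / 538708217825376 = -6.00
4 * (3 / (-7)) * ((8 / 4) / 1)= -24 / 7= -3.43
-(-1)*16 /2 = 8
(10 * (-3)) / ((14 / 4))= -60 / 7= -8.57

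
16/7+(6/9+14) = 356/21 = 16.95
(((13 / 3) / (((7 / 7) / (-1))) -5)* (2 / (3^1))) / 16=-7 / 18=-0.39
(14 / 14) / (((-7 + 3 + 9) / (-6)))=-6 / 5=-1.20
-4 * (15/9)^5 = -12500/243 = -51.44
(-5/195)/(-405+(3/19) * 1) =19/299988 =0.00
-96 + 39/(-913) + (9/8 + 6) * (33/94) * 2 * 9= -17514135/343288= -51.02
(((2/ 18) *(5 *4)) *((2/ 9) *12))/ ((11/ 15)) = 800/ 99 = 8.08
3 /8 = 0.38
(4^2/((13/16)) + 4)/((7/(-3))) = -132/13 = -10.15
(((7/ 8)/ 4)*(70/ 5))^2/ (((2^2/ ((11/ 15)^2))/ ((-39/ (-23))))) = 3776773/ 1766400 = 2.14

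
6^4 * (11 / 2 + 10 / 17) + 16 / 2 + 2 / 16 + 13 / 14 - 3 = 7517379 / 952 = 7896.41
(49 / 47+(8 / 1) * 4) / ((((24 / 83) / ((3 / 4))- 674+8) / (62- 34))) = -1804586 / 1298281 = -1.39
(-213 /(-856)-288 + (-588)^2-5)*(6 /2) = 887118807 /856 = 1036353.75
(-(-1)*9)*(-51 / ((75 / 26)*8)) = -1989 / 100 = -19.89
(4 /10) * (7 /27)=14 /135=0.10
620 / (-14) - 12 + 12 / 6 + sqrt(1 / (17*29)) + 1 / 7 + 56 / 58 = -10795 / 203 + sqrt(493) / 493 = -53.13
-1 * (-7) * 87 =609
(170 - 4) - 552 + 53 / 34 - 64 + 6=-15043 / 34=-442.44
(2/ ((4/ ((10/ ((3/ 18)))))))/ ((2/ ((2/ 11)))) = 30/ 11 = 2.73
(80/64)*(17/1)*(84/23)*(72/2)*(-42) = -2698920/23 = -117344.35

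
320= 320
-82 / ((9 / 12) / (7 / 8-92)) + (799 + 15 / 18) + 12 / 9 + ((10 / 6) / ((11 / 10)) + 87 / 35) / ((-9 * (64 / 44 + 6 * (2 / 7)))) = 354567029 / 32940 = 10764.03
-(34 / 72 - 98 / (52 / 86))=75631 / 468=161.60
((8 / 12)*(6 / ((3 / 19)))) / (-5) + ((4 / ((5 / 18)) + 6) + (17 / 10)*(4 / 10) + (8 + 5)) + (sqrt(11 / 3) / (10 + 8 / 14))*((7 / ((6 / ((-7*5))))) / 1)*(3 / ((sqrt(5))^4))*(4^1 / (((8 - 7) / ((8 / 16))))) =2176 / 75 - 343*sqrt(33) / 1110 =27.24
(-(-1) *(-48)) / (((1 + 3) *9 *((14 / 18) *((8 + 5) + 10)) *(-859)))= 12 / 138299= 0.00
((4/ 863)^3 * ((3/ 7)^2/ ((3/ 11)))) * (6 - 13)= -2112/ 4499149529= -0.00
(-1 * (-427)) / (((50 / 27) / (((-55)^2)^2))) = 4219902225 / 2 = 2109951112.50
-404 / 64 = -6.31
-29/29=-1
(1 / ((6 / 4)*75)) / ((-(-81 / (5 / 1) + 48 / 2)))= -2 / 1755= -0.00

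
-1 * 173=-173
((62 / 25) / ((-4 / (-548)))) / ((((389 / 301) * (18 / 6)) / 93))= 79257514 / 9725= 8149.87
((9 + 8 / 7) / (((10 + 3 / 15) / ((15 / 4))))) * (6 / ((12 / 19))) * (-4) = -33725 / 238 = -141.70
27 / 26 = 1.04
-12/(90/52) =-104/15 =-6.93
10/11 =0.91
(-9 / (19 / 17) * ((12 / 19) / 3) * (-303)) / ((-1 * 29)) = -185436 / 10469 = -17.71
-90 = -90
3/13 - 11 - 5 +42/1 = 341/13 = 26.23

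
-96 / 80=-6 / 5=-1.20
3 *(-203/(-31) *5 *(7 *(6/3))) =42630/31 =1375.16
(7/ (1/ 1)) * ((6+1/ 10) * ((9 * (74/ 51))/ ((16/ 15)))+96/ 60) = 726187/ 1360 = 533.96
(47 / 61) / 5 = 47 / 305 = 0.15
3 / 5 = 0.60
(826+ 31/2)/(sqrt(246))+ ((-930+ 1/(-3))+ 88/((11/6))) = -2647/3+ 561 * sqrt(246)/164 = -828.68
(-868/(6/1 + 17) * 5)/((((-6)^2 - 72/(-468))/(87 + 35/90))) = -4437433/9729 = -456.10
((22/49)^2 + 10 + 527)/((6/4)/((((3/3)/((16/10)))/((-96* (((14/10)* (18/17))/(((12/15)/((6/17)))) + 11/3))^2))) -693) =538635698705/413313317379543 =0.00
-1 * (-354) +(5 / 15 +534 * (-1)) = -539 / 3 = -179.67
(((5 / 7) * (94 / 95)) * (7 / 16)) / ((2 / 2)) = 0.31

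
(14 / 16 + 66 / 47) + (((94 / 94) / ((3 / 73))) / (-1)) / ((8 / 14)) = -45463 / 1128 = -40.30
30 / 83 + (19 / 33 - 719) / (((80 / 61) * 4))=-29929201 / 219120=-136.59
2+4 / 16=9 / 4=2.25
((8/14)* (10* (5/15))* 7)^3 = 64000/27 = 2370.37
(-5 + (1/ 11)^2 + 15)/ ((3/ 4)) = 4844/ 363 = 13.34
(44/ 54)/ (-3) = -22/ 81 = -0.27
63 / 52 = 1.21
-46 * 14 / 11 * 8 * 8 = -3746.91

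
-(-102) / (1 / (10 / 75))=68 / 5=13.60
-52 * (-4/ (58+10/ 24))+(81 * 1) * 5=286401/ 701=408.56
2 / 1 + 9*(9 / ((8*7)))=193 / 56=3.45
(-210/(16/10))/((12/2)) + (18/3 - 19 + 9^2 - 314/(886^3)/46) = 46.12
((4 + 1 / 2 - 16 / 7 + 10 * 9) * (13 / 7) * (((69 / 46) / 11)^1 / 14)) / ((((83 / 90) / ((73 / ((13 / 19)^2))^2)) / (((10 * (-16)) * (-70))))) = 48415021175826000 / 98287189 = 492587301.24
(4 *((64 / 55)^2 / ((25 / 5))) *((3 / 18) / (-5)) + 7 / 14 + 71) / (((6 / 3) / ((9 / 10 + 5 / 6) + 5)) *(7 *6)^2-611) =-3275100841 / 3988916250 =-0.82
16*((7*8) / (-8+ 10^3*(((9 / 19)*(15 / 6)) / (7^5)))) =-71530592 / 633041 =-113.00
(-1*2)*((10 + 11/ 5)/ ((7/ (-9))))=1098/ 35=31.37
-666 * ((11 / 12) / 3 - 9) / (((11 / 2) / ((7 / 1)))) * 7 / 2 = 567469 / 22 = 25794.05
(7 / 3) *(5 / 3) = 35 / 9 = 3.89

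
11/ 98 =0.11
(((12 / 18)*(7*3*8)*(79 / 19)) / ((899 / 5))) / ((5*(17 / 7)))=61936 / 290377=0.21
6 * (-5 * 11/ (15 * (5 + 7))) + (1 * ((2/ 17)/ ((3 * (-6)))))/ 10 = -1403/ 765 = -1.83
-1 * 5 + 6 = 1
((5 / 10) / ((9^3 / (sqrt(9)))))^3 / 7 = 0.00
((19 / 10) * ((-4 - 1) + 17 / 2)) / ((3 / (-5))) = -133 / 12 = -11.08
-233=-233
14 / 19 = 0.74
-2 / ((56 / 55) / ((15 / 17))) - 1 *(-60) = 27735 / 476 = 58.27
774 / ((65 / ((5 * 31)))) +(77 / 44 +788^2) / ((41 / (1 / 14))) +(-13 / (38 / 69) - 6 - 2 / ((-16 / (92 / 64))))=2898.05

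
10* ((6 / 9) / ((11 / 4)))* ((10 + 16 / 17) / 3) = 4960 / 561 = 8.84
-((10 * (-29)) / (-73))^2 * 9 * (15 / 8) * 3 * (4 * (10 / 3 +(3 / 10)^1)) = -61876575 / 5329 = -11611.29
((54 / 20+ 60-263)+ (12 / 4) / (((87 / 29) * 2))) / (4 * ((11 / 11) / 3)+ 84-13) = -2997 / 1085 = -2.76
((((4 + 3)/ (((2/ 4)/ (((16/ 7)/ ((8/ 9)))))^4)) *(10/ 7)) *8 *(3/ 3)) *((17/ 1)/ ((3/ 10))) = 7614259200/ 2401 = 3171286.63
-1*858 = -858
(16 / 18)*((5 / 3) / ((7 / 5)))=200 / 189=1.06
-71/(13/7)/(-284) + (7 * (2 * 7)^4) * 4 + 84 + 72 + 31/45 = 2517383287/2340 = 1075804.82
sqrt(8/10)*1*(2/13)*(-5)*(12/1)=-48*sqrt(5)/13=-8.26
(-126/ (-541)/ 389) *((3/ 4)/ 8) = 189/ 3367184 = 0.00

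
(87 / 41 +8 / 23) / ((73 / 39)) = 90831 / 68839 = 1.32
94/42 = 2.24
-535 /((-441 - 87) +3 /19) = 10165 /10029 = 1.01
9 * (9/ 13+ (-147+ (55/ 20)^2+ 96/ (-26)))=-20511/ 16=-1281.94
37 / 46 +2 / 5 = 1.20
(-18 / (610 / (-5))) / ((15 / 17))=51 / 305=0.17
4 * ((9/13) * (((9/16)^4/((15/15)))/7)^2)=387420489/683973541888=0.00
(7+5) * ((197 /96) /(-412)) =-197 /3296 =-0.06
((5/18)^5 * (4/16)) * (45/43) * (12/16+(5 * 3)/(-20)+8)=15625/4513968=0.00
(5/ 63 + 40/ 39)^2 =819025/ 670761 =1.22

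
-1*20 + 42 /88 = -859 /44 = -19.52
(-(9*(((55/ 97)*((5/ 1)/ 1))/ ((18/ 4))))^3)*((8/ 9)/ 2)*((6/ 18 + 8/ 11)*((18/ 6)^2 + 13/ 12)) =-64054375000/ 73926513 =-866.46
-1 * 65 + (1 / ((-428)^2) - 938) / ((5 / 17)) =-2980586847 / 915920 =-3254.20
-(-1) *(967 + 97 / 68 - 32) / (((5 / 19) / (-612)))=-10888767 / 5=-2177753.40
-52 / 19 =-2.74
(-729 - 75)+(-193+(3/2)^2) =-3979/4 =-994.75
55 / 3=18.33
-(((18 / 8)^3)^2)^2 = -282429536481 / 16777216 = -16834.11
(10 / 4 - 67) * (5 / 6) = -215 / 4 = -53.75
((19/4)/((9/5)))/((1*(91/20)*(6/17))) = 8075/4914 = 1.64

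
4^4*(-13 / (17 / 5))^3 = -70304000 / 4913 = -14309.79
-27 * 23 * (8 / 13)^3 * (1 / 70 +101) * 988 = -85433066496 / 5915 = -14443460.10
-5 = -5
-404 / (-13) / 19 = 404 / 247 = 1.64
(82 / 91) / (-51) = -82 / 4641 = -0.02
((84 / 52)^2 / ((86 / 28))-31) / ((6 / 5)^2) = -5477575 / 261612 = -20.94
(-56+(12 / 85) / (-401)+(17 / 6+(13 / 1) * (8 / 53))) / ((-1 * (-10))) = -555009871 / 108390300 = -5.12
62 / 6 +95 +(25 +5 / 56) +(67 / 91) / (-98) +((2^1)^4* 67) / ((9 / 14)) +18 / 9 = 577876981 / 321048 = 1799.97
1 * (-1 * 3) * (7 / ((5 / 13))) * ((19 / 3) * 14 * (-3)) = 14523.60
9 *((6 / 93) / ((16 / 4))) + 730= 45269 / 62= 730.15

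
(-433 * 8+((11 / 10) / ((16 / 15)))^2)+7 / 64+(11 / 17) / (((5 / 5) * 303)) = -18265099921 / 5274624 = -3462.83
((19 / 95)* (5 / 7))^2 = 1 / 49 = 0.02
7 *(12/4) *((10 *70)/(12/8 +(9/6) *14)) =1960/3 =653.33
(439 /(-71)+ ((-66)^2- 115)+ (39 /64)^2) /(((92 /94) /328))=2373409789281 /1672192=1419340.48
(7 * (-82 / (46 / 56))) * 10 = -160720 / 23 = -6987.83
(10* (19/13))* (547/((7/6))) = 623580/91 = 6852.53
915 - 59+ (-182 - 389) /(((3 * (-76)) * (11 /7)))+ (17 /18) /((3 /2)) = 19371817 /22572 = 858.22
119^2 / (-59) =-14161 / 59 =-240.02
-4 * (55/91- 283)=102792/91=1129.58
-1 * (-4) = 4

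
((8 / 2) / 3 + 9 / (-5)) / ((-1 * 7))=1 / 15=0.07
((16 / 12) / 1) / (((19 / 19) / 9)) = 12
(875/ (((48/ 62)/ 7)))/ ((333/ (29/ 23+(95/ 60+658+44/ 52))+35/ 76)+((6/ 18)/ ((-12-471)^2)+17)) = 105164530712836875/ 238786942255894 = 440.41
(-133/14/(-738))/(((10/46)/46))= 10051/3690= 2.72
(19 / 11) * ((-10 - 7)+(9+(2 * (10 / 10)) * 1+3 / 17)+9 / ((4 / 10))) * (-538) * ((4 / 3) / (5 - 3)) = -1931958 / 187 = -10331.33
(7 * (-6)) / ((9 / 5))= -23.33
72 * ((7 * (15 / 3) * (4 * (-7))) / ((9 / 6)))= -47040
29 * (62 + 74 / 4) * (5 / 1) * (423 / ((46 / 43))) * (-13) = -240003855 / 4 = -60000963.75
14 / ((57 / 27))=126 / 19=6.63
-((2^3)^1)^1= -8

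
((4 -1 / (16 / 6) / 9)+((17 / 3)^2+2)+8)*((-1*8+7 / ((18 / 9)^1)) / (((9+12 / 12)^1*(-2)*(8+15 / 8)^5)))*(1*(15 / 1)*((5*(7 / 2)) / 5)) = 17832192 / 3077056399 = 0.01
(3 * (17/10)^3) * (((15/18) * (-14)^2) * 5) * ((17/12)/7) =584647/240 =2436.03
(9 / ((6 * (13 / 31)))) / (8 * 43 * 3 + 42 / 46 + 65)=2139 / 656552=0.00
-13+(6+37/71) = -460/71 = -6.48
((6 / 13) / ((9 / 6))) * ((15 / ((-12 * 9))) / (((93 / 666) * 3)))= -370 / 3627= -0.10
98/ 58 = 49/ 29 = 1.69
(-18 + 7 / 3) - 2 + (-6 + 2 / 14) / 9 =-1154 / 63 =-18.32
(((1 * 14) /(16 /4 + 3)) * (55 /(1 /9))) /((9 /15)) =1650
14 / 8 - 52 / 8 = -19 / 4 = -4.75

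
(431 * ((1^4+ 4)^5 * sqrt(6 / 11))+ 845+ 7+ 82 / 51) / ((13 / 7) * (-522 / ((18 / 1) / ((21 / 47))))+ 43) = 1023049 / 22695+ 12660625 * sqrt(66) / 1958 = 52575.93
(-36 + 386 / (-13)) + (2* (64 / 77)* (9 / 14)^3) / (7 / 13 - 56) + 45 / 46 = -737009843305 / 11387313938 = -64.72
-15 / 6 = -5 / 2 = -2.50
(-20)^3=-8000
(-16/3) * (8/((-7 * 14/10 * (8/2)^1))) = 160/147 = 1.09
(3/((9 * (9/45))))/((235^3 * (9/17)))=17/70080525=0.00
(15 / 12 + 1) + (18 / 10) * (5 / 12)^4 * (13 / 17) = 2.29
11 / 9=1.22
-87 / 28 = -3.11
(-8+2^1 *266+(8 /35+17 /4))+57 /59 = 4373213 /8260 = 529.44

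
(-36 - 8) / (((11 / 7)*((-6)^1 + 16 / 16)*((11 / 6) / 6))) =1008 / 55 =18.33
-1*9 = -9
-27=-27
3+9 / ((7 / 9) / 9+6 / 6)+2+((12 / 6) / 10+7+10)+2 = 14293 / 440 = 32.48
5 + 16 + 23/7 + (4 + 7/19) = 3811/133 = 28.65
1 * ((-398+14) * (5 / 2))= -960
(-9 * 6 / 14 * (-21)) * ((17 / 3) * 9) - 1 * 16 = 4115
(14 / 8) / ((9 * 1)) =0.19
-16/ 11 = -1.45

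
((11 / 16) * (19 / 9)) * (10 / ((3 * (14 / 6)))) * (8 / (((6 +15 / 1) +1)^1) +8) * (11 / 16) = 24035 / 2016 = 11.92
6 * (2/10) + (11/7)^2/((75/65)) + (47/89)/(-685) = 29926906/8961855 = 3.34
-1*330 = -330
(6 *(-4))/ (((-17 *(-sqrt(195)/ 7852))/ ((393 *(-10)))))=3797952 *sqrt(195)/ 17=3119736.08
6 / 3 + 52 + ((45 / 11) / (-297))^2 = 7115551 / 131769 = 54.00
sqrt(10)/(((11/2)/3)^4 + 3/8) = 1296 *sqrt(10)/15127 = 0.27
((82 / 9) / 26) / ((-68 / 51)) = -41 / 156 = -0.26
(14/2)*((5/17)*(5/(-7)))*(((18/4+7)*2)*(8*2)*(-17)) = 9200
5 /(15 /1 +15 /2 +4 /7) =70 /323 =0.22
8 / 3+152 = 464 / 3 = 154.67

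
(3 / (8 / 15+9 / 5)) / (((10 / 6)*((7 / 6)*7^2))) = 162 / 12005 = 0.01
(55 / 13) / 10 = 11 / 26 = 0.42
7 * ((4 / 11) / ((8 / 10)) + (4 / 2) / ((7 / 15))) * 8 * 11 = 2920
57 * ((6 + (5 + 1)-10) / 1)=114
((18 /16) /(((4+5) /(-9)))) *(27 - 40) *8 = 117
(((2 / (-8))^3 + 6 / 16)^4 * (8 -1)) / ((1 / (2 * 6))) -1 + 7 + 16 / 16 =35236789 / 4194304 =8.40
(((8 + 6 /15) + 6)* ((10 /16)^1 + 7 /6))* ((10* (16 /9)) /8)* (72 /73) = 56.55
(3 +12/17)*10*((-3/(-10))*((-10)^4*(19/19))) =1890000/17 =111176.47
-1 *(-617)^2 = -380689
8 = 8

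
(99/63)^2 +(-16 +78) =3159/49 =64.47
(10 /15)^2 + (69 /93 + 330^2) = 30383431 /279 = 108901.19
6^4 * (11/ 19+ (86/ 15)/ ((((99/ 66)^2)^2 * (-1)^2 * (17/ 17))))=632144/ 285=2218.05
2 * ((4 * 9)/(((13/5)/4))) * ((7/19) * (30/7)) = 174.90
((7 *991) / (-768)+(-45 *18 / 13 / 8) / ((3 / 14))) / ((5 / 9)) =-1359183 / 16640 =-81.68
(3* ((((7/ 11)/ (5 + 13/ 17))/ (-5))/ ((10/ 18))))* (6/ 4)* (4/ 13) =-1377/ 25025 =-0.06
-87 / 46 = -1.89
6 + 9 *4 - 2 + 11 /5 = 211 /5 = 42.20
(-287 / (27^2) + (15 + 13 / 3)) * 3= 13807 / 243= 56.82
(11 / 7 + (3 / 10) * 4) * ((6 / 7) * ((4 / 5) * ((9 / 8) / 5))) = 2619 / 6125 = 0.43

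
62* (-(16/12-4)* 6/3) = 992/3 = 330.67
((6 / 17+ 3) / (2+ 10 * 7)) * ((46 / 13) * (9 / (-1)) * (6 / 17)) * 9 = -35397 / 7514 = -4.71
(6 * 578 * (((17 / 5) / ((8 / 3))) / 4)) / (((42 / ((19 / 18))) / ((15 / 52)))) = 93347 / 11648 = 8.01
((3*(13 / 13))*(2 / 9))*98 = 196 / 3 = 65.33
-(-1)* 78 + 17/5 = 407/5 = 81.40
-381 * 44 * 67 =-1123188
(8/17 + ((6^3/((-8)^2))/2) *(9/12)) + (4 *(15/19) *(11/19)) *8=6426569/392768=16.36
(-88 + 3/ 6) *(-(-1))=-175/ 2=-87.50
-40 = -40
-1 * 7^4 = -2401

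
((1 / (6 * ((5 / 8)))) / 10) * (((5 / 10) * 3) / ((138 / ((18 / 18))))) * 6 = 1 / 575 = 0.00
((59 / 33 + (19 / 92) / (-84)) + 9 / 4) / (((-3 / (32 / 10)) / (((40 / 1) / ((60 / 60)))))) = -2744344 / 15939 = -172.18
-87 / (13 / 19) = -1653 / 13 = -127.15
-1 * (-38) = 38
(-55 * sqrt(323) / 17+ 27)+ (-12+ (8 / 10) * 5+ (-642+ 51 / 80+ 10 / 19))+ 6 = -936071 / 1520 - 55 * sqrt(323) / 17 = -673.98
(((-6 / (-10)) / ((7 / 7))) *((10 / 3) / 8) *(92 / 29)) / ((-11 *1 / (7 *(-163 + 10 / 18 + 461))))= -432607 / 2871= -150.68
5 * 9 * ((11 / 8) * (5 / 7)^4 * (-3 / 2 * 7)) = -928125 / 5488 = -169.12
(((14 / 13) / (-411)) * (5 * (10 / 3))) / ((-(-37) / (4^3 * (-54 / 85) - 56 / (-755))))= 72926560 / 1522418391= 0.05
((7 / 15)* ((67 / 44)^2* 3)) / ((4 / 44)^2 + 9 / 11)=31423 / 8000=3.93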